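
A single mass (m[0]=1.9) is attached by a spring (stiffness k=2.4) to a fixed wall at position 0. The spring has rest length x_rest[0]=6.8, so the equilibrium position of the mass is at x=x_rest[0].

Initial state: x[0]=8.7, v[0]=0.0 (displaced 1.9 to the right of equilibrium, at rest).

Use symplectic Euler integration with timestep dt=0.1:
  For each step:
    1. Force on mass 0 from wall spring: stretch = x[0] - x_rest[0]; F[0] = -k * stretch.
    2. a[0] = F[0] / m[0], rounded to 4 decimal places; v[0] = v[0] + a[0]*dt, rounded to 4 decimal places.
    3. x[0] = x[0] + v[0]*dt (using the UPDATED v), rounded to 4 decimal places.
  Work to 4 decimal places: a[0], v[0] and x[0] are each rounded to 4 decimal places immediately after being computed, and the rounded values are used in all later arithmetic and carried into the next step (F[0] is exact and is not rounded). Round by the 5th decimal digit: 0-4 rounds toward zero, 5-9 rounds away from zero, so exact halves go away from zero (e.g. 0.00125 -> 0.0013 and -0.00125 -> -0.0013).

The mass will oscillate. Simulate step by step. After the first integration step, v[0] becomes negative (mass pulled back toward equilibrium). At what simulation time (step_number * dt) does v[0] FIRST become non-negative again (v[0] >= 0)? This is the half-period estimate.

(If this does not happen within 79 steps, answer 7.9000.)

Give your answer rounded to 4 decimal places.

Answer: 2.8000

Derivation:
Step 0: x=[8.7000] v=[0.0000]
Step 1: x=[8.6760] v=[-0.2400]
Step 2: x=[8.6283] v=[-0.4770]
Step 3: x=[8.5575] v=[-0.7079]
Step 4: x=[8.4645] v=[-0.9299]
Step 5: x=[8.3505] v=[-1.1402]
Step 6: x=[8.2169] v=[-1.3361]
Step 7: x=[8.0654] v=[-1.5151]
Step 8: x=[7.8979] v=[-1.6749]
Step 9: x=[7.7165] v=[-1.8136]
Step 10: x=[7.5236] v=[-1.9294]
Step 11: x=[7.3215] v=[-2.0208]
Step 12: x=[7.1128] v=[-2.0867]
Step 13: x=[6.9002] v=[-2.1262]
Step 14: x=[6.6863] v=[-2.1389]
Step 15: x=[6.4739] v=[-2.1245]
Step 16: x=[6.2656] v=[-2.0833]
Step 17: x=[6.0640] v=[-2.0158]
Step 18: x=[5.8717] v=[-1.9228]
Step 19: x=[5.6912] v=[-1.8055]
Step 20: x=[5.5247] v=[-1.6654]
Step 21: x=[5.3743] v=[-1.5043]
Step 22: x=[5.2419] v=[-1.3242]
Step 23: x=[5.1292] v=[-1.1274]
Step 24: x=[5.0376] v=[-0.9164]
Step 25: x=[4.9682] v=[-0.6938]
Step 26: x=[4.9220] v=[-0.4624]
Step 27: x=[4.8995] v=[-0.2252]
Step 28: x=[4.9010] v=[0.0149]
First v>=0 after going negative at step 28, time=2.8000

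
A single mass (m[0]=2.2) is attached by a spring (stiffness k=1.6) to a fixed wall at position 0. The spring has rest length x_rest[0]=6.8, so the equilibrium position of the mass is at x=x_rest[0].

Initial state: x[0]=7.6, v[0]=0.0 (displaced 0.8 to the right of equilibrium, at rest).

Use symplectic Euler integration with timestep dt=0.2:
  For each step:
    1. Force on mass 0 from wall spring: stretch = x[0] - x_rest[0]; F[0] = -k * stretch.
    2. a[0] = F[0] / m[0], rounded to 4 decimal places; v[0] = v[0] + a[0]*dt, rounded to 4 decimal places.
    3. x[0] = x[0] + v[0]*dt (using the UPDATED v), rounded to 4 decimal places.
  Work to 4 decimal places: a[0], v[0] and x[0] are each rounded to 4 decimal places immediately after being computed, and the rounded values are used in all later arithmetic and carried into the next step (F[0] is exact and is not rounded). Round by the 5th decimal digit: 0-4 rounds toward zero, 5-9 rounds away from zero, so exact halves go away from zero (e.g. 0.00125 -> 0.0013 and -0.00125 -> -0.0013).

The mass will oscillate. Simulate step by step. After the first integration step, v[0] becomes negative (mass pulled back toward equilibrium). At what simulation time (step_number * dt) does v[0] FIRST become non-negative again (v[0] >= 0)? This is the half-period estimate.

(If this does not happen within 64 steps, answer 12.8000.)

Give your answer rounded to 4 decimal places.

Step 0: x=[7.6000] v=[0.0000]
Step 1: x=[7.5767] v=[-0.1164]
Step 2: x=[7.5308] v=[-0.2294]
Step 3: x=[7.4637] v=[-0.3357]
Step 4: x=[7.3773] v=[-0.4322]
Step 5: x=[7.2741] v=[-0.5162]
Step 6: x=[7.1571] v=[-0.5852]
Step 7: x=[7.0297] v=[-0.6371]
Step 8: x=[6.8956] v=[-0.6705]
Step 9: x=[6.7587] v=[-0.6844]
Step 10: x=[6.6230] v=[-0.6784]
Step 11: x=[6.4925] v=[-0.6527]
Step 12: x=[6.3709] v=[-0.6080]
Step 13: x=[6.2618] v=[-0.5456]
Step 14: x=[6.1683] v=[-0.4673]
Step 15: x=[6.0932] v=[-0.3754]
Step 16: x=[6.0387] v=[-0.2726]
Step 17: x=[6.0063] v=[-0.1619]
Step 18: x=[5.9970] v=[-0.0465]
Step 19: x=[6.0111] v=[0.0703]
First v>=0 after going negative at step 19, time=3.8000

Answer: 3.8000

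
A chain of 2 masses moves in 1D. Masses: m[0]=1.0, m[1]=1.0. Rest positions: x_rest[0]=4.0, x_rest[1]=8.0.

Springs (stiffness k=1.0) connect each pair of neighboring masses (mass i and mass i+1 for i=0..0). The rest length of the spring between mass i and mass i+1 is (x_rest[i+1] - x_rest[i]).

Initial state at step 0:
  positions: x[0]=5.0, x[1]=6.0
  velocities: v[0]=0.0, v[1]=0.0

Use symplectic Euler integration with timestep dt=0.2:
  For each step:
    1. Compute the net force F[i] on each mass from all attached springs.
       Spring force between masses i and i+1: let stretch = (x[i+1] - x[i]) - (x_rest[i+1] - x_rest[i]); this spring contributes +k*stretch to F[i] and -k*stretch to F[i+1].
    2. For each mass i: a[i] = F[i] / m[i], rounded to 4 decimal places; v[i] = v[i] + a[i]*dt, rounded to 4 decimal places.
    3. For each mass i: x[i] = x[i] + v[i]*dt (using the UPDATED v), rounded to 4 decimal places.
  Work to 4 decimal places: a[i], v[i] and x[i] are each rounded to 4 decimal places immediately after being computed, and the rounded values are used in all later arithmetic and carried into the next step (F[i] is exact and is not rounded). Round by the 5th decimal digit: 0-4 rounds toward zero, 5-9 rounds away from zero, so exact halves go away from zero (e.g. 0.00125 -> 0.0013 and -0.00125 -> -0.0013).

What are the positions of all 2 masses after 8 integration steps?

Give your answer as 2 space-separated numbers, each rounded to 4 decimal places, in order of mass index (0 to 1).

Step 0: x=[5.0000 6.0000] v=[0.0000 0.0000]
Step 1: x=[4.8800 6.1200] v=[-0.6000 0.6000]
Step 2: x=[4.6496 6.3504] v=[-1.1520 1.1520]
Step 3: x=[4.3272 6.6728] v=[-1.6118 1.6118]
Step 4: x=[3.9387 7.0613] v=[-1.9427 1.9427]
Step 5: x=[3.5151 7.4849] v=[-2.1182 2.1182]
Step 6: x=[3.0903 7.9097] v=[-2.1242 2.1242]
Step 7: x=[2.6982 8.3018] v=[-1.9603 1.9603]
Step 8: x=[2.3703 8.6297] v=[-1.6396 1.6396]

Answer: 2.3703 8.6297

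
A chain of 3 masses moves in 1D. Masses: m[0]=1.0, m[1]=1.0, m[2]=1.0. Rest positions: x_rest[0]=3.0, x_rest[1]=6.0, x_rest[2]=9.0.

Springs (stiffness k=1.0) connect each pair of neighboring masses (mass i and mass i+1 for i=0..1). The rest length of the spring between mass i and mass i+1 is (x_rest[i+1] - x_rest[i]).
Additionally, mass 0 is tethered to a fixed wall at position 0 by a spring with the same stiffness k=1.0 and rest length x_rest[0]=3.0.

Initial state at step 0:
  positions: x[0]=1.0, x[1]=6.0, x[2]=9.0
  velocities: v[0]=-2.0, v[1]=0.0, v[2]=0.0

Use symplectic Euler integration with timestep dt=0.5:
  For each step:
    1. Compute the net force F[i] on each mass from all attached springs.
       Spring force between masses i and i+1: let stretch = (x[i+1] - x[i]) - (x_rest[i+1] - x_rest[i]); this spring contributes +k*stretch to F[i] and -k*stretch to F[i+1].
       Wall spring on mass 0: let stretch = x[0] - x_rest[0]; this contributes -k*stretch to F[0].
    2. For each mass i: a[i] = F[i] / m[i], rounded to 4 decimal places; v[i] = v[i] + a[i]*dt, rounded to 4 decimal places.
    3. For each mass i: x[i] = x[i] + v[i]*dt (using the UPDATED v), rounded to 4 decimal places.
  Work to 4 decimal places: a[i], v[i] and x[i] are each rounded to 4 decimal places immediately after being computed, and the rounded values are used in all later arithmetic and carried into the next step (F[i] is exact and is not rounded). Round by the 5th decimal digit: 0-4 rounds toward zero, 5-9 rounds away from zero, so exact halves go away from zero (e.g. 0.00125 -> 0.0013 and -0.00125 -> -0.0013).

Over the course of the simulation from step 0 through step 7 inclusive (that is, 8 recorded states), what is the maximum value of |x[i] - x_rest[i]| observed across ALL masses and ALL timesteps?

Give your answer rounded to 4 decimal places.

Answer: 2.3598

Derivation:
Step 0: x=[1.0000 6.0000 9.0000] v=[-2.0000 0.0000 0.0000]
Step 1: x=[1.0000 5.5000 9.0000] v=[0.0000 -1.0000 0.0000]
Step 2: x=[1.8750 4.7500 8.8750] v=[1.7500 -1.5000 -0.2500]
Step 3: x=[3.0000 4.3125 8.4688] v=[2.2500 -0.8750 -0.8125]
Step 4: x=[3.7032 4.5860 7.7735] v=[1.4063 0.5469 -1.3907]
Step 5: x=[3.7013 5.4357 7.0313] v=[-0.0039 1.6993 -1.4845]
Step 6: x=[3.2076 6.2507 6.6402] v=[-0.9874 1.6299 -0.7823]
Step 7: x=[2.6728 6.4023 6.9017] v=[-1.0697 0.3031 0.5230]
Max displacement = 2.3598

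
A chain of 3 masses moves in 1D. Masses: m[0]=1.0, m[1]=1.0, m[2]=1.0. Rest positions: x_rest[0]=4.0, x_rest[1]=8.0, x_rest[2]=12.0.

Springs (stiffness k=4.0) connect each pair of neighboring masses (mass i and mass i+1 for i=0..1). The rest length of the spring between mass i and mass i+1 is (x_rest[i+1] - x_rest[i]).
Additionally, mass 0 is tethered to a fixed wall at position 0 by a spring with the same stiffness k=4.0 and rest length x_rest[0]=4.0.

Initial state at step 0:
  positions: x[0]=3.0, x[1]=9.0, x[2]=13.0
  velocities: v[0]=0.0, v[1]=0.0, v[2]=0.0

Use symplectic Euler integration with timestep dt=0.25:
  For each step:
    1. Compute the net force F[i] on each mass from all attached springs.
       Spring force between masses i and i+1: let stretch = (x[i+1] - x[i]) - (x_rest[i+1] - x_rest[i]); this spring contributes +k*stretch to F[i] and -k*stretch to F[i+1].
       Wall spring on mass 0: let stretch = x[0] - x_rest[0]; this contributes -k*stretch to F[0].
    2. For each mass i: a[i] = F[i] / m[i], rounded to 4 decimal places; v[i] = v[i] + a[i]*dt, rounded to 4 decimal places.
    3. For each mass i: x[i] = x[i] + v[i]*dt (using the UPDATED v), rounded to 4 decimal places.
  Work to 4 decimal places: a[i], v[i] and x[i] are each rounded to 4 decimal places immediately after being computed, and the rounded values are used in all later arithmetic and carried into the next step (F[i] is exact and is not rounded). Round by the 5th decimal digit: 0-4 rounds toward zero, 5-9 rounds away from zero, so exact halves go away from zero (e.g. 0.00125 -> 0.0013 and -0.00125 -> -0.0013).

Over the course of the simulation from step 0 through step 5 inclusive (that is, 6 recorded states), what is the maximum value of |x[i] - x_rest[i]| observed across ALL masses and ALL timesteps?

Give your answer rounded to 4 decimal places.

Step 0: x=[3.0000 9.0000 13.0000] v=[0.0000 0.0000 0.0000]
Step 1: x=[3.7500 8.5000 13.0000] v=[3.0000 -2.0000 0.0000]
Step 2: x=[4.7500 7.9375 12.8750] v=[4.0000 -2.2500 -0.5000]
Step 3: x=[5.3594 7.8125 12.5156] v=[2.4375 -0.5000 -1.4375]
Step 4: x=[5.2422 8.2500 11.9805] v=[-0.4688 1.7500 -2.1406]
Step 5: x=[4.5664 8.8682 11.5127] v=[-2.7032 2.4727 -1.8711]
Max displacement = 1.3594

Answer: 1.3594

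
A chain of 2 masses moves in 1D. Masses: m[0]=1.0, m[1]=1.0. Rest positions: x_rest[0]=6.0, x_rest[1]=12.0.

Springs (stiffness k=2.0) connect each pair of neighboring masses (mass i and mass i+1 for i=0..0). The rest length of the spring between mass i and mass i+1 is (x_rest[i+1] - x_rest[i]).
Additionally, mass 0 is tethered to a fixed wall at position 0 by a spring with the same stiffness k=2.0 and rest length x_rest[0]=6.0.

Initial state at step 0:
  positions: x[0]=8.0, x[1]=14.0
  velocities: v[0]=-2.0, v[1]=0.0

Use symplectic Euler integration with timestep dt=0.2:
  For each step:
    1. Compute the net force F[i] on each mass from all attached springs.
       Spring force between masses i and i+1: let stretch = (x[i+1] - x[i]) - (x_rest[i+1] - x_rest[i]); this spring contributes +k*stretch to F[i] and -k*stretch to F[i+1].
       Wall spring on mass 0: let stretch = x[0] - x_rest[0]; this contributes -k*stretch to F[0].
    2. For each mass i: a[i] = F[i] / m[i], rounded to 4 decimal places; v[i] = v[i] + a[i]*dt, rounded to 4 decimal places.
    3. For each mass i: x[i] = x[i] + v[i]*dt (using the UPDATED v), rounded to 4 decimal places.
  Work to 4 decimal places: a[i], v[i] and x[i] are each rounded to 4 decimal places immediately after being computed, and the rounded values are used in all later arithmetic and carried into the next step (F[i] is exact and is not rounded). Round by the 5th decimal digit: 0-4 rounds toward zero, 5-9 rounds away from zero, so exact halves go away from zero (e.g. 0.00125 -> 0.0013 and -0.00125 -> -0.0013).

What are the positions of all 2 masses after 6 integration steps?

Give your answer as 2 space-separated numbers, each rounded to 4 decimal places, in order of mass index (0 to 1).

Step 0: x=[8.0000 14.0000] v=[-2.0000 0.0000]
Step 1: x=[7.4400 14.0000] v=[-2.8000 0.0000]
Step 2: x=[6.8096 13.9552] v=[-3.1520 -0.2240]
Step 3: x=[6.2061 13.8188] v=[-3.0176 -0.6822]
Step 4: x=[5.7151 13.5533] v=[-2.4550 -1.3273]
Step 5: x=[5.3939 13.1408] v=[-1.6058 -2.0626]
Step 6: x=[5.2610 12.5885] v=[-0.6646 -2.7614]

Answer: 5.2610 12.5885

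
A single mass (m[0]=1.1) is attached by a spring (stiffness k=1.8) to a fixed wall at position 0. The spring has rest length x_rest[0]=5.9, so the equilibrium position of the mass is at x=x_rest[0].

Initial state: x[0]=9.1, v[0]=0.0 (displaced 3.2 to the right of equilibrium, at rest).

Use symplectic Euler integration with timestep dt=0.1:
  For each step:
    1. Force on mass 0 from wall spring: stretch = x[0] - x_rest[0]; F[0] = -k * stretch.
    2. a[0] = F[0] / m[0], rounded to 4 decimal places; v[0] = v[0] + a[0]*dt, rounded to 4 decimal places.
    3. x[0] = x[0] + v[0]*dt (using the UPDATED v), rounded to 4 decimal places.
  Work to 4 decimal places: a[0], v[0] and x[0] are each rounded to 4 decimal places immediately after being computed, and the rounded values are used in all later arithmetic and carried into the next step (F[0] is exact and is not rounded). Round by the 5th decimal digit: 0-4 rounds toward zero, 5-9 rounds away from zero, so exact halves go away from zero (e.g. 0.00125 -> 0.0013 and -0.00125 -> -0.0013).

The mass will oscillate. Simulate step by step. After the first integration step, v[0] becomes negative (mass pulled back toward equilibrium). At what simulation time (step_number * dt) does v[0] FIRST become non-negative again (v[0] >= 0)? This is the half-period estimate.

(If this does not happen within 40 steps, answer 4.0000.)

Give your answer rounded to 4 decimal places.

Step 0: x=[9.1000] v=[0.0000]
Step 1: x=[9.0476] v=[-0.5236]
Step 2: x=[8.9437] v=[-1.0387]
Step 3: x=[8.7900] v=[-1.5368]
Step 4: x=[8.5890] v=[-2.0097]
Step 5: x=[8.3440] v=[-2.4497]
Step 6: x=[8.0590] v=[-2.8496]
Step 7: x=[7.7387] v=[-3.2029]
Step 8: x=[7.3883] v=[-3.5038]
Step 9: x=[7.0136] v=[-3.7473]
Step 10: x=[6.6207] v=[-3.9295]
Step 11: x=[6.2160] v=[-4.0474]
Step 12: x=[5.8061] v=[-4.0991]
Step 13: x=[5.3977] v=[-4.0837]
Step 14: x=[4.9976] v=[-4.0015]
Step 15: x=[4.6122] v=[-3.8538]
Step 16: x=[4.2479] v=[-3.6431]
Step 17: x=[3.9106] v=[-3.3728]
Step 18: x=[3.6059] v=[-3.0473]
Step 19: x=[3.3387] v=[-2.6719]
Step 20: x=[3.1134] v=[-2.2528]
Step 21: x=[2.9337] v=[-1.7968]
Step 22: x=[2.8026] v=[-1.3114]
Step 23: x=[2.7221] v=[-0.8046]
Step 24: x=[2.6936] v=[-0.2846]
Step 25: x=[2.7176] v=[0.2401]
First v>=0 after going negative at step 25, time=2.5000

Answer: 2.5000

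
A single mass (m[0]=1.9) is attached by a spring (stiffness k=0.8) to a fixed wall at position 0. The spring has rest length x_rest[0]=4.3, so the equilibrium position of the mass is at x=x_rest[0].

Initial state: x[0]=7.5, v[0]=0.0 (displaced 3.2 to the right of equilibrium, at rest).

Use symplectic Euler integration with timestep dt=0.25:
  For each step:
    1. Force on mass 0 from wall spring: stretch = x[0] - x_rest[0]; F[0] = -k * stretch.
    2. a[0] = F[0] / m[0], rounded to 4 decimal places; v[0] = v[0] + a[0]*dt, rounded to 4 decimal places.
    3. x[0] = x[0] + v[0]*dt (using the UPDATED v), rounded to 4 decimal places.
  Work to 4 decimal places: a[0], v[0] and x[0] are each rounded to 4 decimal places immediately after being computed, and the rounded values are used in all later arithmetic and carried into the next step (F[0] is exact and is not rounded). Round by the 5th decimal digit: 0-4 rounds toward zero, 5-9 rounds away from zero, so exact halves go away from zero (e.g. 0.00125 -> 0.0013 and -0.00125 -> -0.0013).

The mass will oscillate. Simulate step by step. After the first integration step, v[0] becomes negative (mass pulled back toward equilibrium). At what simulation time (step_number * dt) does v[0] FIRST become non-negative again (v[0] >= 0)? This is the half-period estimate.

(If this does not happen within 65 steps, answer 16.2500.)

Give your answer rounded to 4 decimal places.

Step 0: x=[7.5000] v=[0.0000]
Step 1: x=[7.4158] v=[-0.3369]
Step 2: x=[7.2496] v=[-0.6649]
Step 3: x=[7.0058] v=[-0.9754]
Step 4: x=[6.6908] v=[-1.2602]
Step 5: x=[6.3128] v=[-1.5119]
Step 6: x=[5.8819] v=[-1.7238]
Step 7: x=[5.4093] v=[-1.8903]
Step 8: x=[4.9075] v=[-2.0071]
Step 9: x=[4.3897] v=[-2.0711]
Step 10: x=[3.8696] v=[-2.0806]
Step 11: x=[3.3608] v=[-2.0353]
Step 12: x=[2.8767] v=[-1.9364]
Step 13: x=[2.4301] v=[-1.7866]
Step 14: x=[2.0327] v=[-1.5898]
Step 15: x=[1.6949] v=[-1.3511]
Step 16: x=[1.4257] v=[-1.0769]
Step 17: x=[1.2321] v=[-0.7744]
Step 18: x=[1.1192] v=[-0.4515]
Step 19: x=[1.0900] v=[-0.1167]
Step 20: x=[1.1453] v=[0.2212]
First v>=0 after going negative at step 20, time=5.0000

Answer: 5.0000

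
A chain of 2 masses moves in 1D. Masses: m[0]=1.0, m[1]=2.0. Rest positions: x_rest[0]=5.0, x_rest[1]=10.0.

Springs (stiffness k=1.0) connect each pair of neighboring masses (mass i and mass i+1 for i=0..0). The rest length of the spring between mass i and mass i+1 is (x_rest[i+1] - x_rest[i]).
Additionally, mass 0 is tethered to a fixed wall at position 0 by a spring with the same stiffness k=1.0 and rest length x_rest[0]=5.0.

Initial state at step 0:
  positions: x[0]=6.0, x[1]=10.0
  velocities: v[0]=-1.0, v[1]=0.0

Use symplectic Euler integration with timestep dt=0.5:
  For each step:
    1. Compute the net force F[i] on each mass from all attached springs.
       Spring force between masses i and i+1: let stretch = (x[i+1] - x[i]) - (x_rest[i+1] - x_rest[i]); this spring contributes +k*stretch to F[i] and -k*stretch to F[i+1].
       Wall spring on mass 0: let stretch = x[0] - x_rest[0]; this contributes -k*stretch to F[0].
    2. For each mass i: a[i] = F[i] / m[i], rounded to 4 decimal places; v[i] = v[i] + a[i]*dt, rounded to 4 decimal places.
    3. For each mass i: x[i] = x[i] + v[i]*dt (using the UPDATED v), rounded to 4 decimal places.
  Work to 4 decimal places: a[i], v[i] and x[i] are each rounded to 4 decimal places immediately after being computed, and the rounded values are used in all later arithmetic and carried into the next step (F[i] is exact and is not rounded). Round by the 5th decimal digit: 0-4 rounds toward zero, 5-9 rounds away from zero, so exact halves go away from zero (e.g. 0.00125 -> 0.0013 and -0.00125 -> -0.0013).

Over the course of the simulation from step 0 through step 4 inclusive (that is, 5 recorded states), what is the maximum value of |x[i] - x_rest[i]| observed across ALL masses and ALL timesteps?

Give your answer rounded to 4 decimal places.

Step 0: x=[6.0000 10.0000] v=[-1.0000 0.0000]
Step 1: x=[5.0000 10.1250] v=[-2.0000 0.2500]
Step 2: x=[4.0313 10.2344] v=[-1.9375 0.2188]
Step 3: x=[3.6055 10.1934] v=[-0.8516 -0.0820]
Step 4: x=[3.9253 9.9539] v=[0.6396 -0.4790]
Max displacement = 1.3945

Answer: 1.3945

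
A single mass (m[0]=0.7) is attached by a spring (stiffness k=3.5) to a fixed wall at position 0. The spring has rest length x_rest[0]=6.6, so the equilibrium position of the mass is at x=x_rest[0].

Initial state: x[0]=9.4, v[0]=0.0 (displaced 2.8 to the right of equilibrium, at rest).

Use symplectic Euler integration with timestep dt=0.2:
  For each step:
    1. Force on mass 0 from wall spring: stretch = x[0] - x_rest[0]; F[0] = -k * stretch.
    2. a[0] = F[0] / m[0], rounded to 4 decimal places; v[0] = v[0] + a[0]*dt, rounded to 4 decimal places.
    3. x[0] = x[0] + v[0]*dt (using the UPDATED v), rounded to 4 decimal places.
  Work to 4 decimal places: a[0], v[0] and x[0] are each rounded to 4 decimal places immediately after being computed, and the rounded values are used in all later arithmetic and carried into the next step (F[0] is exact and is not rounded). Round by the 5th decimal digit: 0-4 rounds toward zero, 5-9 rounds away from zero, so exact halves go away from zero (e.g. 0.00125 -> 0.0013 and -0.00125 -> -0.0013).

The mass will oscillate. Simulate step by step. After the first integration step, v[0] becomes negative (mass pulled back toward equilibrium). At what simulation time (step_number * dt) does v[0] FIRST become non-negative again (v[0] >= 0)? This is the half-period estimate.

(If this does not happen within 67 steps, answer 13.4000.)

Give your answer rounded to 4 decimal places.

Step 0: x=[9.4000] v=[0.0000]
Step 1: x=[8.8400] v=[-2.8000]
Step 2: x=[7.8320] v=[-5.0400]
Step 3: x=[6.5776] v=[-6.2720]
Step 4: x=[5.3277] v=[-6.2496]
Step 5: x=[4.3322] v=[-4.9773]
Step 6: x=[3.7903] v=[-2.7095]
Step 7: x=[3.8103] v=[0.1002]
First v>=0 after going negative at step 7, time=1.4000

Answer: 1.4000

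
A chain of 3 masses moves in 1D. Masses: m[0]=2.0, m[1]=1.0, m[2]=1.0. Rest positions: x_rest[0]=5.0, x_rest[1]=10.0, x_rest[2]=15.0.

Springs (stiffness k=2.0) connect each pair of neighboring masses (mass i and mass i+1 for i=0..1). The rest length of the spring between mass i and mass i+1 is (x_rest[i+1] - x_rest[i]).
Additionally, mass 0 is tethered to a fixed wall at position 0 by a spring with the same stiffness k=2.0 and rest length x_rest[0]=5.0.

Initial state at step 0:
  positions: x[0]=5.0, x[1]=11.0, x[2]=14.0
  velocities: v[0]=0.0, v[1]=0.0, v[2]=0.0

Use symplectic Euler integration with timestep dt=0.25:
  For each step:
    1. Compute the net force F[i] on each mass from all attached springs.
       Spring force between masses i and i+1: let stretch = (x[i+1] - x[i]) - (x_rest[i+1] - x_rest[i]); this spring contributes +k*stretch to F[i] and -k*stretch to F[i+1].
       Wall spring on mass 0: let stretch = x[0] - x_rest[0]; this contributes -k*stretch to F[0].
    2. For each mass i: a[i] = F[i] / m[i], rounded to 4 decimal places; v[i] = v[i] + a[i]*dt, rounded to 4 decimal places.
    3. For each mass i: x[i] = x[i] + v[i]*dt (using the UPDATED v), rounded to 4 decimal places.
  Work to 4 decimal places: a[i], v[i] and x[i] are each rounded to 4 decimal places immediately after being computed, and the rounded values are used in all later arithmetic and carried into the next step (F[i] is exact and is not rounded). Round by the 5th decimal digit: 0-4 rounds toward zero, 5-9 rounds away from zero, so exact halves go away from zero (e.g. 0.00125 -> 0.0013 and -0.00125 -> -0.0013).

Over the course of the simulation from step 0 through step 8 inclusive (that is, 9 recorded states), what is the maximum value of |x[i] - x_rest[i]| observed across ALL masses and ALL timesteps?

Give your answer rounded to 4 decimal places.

Answer: 1.1460

Derivation:
Step 0: x=[5.0000 11.0000 14.0000] v=[0.0000 0.0000 0.0000]
Step 1: x=[5.0625 10.6250 14.2500] v=[0.2500 -1.5000 1.0000]
Step 2: x=[5.1563 10.0078 14.6719] v=[0.3750 -2.4688 1.6875]
Step 3: x=[5.2310 9.3672 15.1358] v=[0.2988 -2.5625 1.8555]
Step 4: x=[5.2373 8.9306 15.5036] v=[0.0251 -1.7463 1.4712]
Step 5: x=[5.1471 8.8540 15.6748] v=[-0.3609 -0.3065 0.6847]
Step 6: x=[4.9669 9.1666 15.6184] v=[-0.7210 1.2505 -0.2257]
Step 7: x=[4.7387 9.7608 15.3805] v=[-0.9128 2.3766 -0.9516]
Step 8: x=[4.5282 10.4297 15.0651] v=[-0.8420 2.6754 -1.2615]
Max displacement = 1.1460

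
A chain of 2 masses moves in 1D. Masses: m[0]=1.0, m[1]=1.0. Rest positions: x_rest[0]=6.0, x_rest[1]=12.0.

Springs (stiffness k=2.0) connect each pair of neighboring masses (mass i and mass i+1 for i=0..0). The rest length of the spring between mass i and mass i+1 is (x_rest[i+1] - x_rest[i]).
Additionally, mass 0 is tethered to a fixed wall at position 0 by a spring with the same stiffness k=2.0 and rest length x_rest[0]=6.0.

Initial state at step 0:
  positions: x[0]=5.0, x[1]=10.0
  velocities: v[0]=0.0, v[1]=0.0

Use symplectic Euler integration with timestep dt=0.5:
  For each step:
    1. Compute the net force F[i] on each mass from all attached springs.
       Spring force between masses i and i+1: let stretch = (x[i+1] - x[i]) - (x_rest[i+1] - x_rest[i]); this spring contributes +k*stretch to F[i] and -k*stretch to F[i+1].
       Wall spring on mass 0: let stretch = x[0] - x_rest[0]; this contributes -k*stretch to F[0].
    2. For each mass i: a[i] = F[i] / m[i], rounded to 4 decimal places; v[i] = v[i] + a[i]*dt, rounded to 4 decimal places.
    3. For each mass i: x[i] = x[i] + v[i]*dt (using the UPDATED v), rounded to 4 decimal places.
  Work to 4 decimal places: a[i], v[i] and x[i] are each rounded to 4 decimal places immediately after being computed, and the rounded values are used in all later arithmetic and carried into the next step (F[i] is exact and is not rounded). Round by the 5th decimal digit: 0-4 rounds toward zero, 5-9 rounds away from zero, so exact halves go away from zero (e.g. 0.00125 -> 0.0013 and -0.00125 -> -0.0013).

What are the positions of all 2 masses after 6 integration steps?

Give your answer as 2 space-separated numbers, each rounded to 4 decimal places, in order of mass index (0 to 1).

Step 0: x=[5.0000 10.0000] v=[0.0000 0.0000]
Step 1: x=[5.0000 10.5000] v=[0.0000 1.0000]
Step 2: x=[5.2500 11.2500] v=[0.5000 1.5000]
Step 3: x=[5.8750 12.0000] v=[1.2500 1.5000]
Step 4: x=[6.6250 12.6875] v=[1.5000 1.3750]
Step 5: x=[7.0938 13.3438] v=[0.9375 1.3125]
Step 6: x=[7.1407 13.8751] v=[0.0937 1.0625]

Answer: 7.1407 13.8751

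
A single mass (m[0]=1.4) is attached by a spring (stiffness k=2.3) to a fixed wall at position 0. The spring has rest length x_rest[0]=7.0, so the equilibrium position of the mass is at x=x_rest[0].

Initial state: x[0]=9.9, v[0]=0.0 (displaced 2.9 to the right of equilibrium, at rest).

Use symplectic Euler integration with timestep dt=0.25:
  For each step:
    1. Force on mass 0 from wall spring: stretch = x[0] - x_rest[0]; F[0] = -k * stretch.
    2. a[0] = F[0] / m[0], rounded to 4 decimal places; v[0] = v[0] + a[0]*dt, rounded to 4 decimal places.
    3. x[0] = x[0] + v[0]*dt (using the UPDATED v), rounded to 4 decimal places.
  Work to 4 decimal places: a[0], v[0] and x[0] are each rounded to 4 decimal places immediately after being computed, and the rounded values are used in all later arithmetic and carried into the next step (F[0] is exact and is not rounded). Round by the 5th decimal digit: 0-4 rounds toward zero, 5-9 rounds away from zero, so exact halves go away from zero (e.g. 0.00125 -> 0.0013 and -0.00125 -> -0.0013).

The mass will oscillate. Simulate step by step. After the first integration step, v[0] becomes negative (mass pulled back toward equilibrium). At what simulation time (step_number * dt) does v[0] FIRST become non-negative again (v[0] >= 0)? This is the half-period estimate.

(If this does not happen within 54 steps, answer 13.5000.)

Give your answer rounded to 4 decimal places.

Answer: 2.5000

Derivation:
Step 0: x=[9.9000] v=[0.0000]
Step 1: x=[9.6022] v=[-1.1911]
Step 2: x=[9.0372] v=[-2.2599]
Step 3: x=[8.2631] v=[-3.0966]
Step 4: x=[7.3593] v=[-3.6154]
Step 5: x=[6.4186] v=[-3.7630]
Step 6: x=[5.5376] v=[-3.5242]
Step 7: x=[4.8067] v=[-2.9236]
Step 8: x=[4.3010] v=[-2.0228]
Step 9: x=[4.0724] v=[-0.9143]
Step 10: x=[4.1444] v=[0.2881]
First v>=0 after going negative at step 10, time=2.5000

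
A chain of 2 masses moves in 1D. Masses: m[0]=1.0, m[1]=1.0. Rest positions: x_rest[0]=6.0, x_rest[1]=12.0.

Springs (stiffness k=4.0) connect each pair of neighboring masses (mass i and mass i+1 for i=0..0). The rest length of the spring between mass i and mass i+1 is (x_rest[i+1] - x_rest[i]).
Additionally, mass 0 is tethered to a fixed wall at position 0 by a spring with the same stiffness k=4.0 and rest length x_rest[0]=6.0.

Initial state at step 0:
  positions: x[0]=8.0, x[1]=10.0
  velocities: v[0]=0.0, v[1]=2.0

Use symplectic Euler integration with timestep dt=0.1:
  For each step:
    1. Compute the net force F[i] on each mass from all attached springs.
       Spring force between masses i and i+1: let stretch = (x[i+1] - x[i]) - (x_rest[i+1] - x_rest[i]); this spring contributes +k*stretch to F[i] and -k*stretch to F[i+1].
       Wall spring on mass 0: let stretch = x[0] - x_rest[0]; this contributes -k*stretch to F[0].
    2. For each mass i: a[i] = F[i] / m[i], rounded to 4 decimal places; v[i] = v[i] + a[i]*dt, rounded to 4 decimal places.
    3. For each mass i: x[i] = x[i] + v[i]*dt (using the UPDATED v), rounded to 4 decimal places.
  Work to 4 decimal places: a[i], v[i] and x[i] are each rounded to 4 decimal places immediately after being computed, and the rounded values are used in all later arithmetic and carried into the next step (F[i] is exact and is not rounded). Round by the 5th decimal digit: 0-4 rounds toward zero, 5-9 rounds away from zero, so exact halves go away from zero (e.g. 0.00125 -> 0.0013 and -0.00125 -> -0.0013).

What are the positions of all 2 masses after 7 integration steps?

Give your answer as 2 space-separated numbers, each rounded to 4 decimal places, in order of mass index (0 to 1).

Answer: 4.3245 13.8112

Derivation:
Step 0: x=[8.0000 10.0000] v=[0.0000 2.0000]
Step 1: x=[7.7600 10.3600] v=[-2.4000 3.6000]
Step 2: x=[7.3136 10.8560] v=[-4.4640 4.9600]
Step 3: x=[6.7164 11.4503] v=[-5.9725 5.9430]
Step 4: x=[6.0399 12.0952] v=[-6.7655 6.4494]
Step 5: x=[5.3640 12.7379] v=[-6.7593 6.4273]
Step 6: x=[4.7685 13.3257] v=[-5.9553 5.8777]
Step 7: x=[4.3245 13.8112] v=[-4.4398 4.8548]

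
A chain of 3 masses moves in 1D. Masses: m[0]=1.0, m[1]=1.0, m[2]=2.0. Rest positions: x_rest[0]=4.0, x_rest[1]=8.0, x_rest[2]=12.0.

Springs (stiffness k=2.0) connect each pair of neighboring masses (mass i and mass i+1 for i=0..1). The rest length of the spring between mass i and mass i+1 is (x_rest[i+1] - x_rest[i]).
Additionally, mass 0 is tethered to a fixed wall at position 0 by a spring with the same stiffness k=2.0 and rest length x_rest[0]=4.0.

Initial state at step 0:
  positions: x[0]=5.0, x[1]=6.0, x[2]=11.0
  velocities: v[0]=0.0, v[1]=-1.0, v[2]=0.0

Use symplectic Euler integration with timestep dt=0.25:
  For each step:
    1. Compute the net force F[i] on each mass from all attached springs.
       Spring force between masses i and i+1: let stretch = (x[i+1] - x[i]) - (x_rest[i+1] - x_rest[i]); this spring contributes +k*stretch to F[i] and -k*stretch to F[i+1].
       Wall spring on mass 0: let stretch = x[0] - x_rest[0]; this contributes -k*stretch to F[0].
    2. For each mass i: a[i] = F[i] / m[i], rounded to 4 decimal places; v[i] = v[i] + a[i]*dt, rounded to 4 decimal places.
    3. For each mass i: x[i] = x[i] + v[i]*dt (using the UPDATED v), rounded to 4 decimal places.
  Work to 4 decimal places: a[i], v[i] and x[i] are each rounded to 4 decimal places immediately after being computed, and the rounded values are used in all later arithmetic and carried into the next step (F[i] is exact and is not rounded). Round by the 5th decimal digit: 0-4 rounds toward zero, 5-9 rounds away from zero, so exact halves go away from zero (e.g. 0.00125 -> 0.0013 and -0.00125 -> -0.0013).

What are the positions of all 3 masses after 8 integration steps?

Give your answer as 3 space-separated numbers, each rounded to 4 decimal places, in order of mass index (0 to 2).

Step 0: x=[5.0000 6.0000 11.0000] v=[0.0000 -1.0000 0.0000]
Step 1: x=[4.5000 6.2500 10.9375] v=[-2.0000 1.0000 -0.2500]
Step 2: x=[3.6563 6.8672 10.8320] v=[-3.3750 2.4688 -0.4219]
Step 3: x=[2.7569 7.5787 10.7287] v=[-3.5977 2.8458 -0.4131]
Step 4: x=[2.1156 8.0812 10.6786] v=[-2.5653 2.0099 -0.2006]
Step 5: x=[1.9555 8.1627 10.7161] v=[-0.6403 0.3258 0.1501]
Step 6: x=[2.3269 7.7874 10.8441] v=[1.4856 -1.5011 0.5118]
Step 7: x=[3.0900 7.1117 11.0310] v=[3.0524 -2.7030 0.7476]
Step 8: x=[3.9696 6.4232 11.2230] v=[3.5183 -2.7542 0.7678]

Answer: 3.9696 6.4232 11.2230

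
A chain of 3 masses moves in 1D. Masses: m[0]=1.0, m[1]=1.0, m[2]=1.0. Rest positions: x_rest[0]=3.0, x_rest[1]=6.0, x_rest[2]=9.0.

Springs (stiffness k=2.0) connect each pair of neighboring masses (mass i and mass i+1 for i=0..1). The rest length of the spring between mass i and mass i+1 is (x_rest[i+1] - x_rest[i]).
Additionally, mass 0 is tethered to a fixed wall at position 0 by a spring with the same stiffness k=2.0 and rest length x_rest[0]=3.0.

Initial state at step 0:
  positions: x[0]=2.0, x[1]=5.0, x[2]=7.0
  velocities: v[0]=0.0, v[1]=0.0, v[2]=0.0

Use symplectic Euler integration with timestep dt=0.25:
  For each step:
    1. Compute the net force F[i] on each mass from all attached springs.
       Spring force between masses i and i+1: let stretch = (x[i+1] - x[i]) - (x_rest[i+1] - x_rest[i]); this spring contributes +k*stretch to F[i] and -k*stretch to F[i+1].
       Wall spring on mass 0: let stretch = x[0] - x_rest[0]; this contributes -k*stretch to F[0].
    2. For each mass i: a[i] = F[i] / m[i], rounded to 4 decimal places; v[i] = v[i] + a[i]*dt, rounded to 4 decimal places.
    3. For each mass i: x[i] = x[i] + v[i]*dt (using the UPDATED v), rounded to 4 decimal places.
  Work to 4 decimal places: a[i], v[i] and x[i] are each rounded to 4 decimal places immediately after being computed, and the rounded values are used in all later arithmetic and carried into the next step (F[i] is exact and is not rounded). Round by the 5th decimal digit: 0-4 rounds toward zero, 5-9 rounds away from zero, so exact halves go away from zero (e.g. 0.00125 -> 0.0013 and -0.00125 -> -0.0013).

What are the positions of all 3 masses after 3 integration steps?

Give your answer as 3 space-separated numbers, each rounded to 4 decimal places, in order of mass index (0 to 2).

Step 0: x=[2.0000 5.0000 7.0000] v=[0.0000 0.0000 0.0000]
Step 1: x=[2.1250 4.8750 7.1250] v=[0.5000 -0.5000 0.5000]
Step 2: x=[2.3281 4.6875 7.3438] v=[0.8125 -0.7500 0.8750]
Step 3: x=[2.5352 4.5371 7.6055] v=[0.8282 -0.6016 1.0469]

Answer: 2.5352 4.5371 7.6055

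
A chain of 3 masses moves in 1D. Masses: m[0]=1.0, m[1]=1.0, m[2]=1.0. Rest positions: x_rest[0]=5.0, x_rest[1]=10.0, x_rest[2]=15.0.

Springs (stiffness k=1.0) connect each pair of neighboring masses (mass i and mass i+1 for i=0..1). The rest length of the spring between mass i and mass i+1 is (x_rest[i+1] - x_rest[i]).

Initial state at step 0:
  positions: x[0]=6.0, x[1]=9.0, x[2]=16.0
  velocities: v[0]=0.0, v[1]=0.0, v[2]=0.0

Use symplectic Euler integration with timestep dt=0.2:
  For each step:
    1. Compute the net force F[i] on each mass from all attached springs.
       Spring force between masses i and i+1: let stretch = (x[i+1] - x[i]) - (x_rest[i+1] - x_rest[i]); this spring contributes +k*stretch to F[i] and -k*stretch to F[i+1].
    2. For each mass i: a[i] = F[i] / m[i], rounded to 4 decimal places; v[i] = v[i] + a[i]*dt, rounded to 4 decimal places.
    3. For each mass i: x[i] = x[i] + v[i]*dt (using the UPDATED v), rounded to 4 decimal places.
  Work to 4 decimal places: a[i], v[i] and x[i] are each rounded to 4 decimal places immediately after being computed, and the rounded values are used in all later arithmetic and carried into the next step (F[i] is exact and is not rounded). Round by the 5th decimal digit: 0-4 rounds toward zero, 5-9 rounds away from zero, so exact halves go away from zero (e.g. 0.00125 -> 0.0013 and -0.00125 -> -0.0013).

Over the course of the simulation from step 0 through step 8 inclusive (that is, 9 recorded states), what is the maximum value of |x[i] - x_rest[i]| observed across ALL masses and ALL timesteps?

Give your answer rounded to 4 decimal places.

Answer: 1.6647

Derivation:
Step 0: x=[6.0000 9.0000 16.0000] v=[0.0000 0.0000 0.0000]
Step 1: x=[5.9200 9.1600 15.9200] v=[-0.4000 0.8000 -0.4000]
Step 2: x=[5.7696 9.4608 15.7696] v=[-0.7520 1.5040 -0.7520]
Step 3: x=[5.5668 9.8663 15.5668] v=[-1.0138 2.0275 -1.0138]
Step 4: x=[5.3360 10.3278 15.3360] v=[-1.1539 2.3077 -1.1539]
Step 5: x=[5.1049 10.7900 15.1049] v=[-1.1555 2.3110 -1.1555]
Step 6: x=[4.9012 11.1974 14.9012] v=[-1.0185 2.0370 -1.0185]
Step 7: x=[4.7493 11.5011 14.7493] v=[-0.7593 1.5185 -0.7593]
Step 8: x=[4.6675 11.6647 14.6675] v=[-0.4089 0.8178 -0.4089]
Max displacement = 1.6647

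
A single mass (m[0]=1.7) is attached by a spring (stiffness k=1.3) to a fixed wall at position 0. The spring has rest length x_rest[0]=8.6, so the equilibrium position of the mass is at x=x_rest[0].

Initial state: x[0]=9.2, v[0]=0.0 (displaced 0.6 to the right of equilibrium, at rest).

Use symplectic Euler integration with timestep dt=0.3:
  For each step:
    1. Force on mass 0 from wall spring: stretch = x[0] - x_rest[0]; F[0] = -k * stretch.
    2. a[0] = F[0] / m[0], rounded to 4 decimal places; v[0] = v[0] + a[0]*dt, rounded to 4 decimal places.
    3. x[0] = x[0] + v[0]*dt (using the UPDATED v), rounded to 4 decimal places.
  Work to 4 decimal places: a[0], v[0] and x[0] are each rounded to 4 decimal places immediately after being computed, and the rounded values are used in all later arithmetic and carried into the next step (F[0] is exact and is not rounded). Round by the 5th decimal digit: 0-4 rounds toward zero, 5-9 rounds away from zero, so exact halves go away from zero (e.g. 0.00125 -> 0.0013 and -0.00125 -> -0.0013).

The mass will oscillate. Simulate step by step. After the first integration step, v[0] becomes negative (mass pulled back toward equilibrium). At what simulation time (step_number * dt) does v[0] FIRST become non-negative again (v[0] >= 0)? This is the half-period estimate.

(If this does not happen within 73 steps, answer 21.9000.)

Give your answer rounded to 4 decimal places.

Answer: 3.6000

Derivation:
Step 0: x=[9.2000] v=[0.0000]
Step 1: x=[9.1587] v=[-0.1376]
Step 2: x=[9.0790] v=[-0.2658]
Step 3: x=[8.9663] v=[-0.3757]
Step 4: x=[8.8284] v=[-0.4597]
Step 5: x=[8.6748] v=[-0.5121]
Step 6: x=[8.5160] v=[-0.5293]
Step 7: x=[8.3630] v=[-0.5100]
Step 8: x=[8.2263] v=[-0.4556]
Step 9: x=[8.1153] v=[-0.3699]
Step 10: x=[8.0377] v=[-0.2587]
Step 11: x=[7.9988] v=[-0.1297]
Step 12: x=[8.0013] v=[0.0082]
First v>=0 after going negative at step 12, time=3.6000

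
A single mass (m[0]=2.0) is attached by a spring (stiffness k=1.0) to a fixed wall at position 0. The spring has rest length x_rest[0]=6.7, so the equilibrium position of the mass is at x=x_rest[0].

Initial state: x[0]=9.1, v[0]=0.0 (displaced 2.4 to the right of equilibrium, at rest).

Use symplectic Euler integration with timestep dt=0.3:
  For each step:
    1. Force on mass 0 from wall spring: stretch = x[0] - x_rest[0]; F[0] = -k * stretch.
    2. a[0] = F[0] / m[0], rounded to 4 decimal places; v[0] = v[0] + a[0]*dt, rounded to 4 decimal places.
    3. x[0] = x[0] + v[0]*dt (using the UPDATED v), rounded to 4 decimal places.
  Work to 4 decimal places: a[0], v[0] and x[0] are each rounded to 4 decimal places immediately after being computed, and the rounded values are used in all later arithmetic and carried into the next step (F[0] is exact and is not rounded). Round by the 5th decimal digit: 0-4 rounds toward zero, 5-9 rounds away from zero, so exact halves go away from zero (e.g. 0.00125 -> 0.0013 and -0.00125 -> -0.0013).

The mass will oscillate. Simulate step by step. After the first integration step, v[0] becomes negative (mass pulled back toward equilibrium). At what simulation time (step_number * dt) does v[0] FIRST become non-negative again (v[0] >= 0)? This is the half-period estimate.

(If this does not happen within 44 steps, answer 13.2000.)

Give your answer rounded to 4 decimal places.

Step 0: x=[9.1000] v=[0.0000]
Step 1: x=[8.9920] v=[-0.3600]
Step 2: x=[8.7809] v=[-0.7038]
Step 3: x=[8.4761] v=[-1.0160]
Step 4: x=[8.0914] v=[-1.2824]
Step 5: x=[7.6441] v=[-1.4911]
Step 6: x=[7.1543] v=[-1.6327]
Step 7: x=[6.6440] v=[-1.7009]
Step 8: x=[6.1363] v=[-1.6925]
Step 9: x=[5.6539] v=[-1.6079]
Step 10: x=[5.2186] v=[-1.4510]
Step 11: x=[4.8500] v=[-1.2288]
Step 12: x=[4.5646] v=[-0.9513]
Step 13: x=[4.3753] v=[-0.6310]
Step 14: x=[4.2906] v=[-0.2823]
Step 15: x=[4.3143] v=[0.0791]
First v>=0 after going negative at step 15, time=4.5000

Answer: 4.5000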